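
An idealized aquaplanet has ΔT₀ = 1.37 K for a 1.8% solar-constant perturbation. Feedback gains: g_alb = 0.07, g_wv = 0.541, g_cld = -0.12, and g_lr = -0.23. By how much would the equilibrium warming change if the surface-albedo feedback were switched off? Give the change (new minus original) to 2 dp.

Original: g = 0.261, ΔT = 1.37/(1−0.261) = 1.8539 K.
Without surface-albedo: g' = 0.191, ΔT' = 1.37/(1−0.191) = 1.6934 K.
Change = 1.6934 − 1.8539 = -0.16 K.

-0.16 K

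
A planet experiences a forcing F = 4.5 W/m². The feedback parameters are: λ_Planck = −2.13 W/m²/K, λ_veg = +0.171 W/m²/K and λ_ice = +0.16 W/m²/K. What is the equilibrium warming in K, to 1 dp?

2.5 K

Net feedback parameter λ = (−2.13) + (+0.171) + (+0.16) = -1.799 W/m²/K.
ΔT = −F/λ = −4.5/(-1.799) = 2.5 K.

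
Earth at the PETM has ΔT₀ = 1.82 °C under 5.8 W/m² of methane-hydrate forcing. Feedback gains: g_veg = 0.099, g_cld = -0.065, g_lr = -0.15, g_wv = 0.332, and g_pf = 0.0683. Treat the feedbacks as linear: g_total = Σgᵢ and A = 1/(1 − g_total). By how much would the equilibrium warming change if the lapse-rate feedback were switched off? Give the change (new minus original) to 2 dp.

Original: g = 0.2843, ΔT = 1.82/(1−0.2843) = 2.5430 °C.
Without lapse-rate: g' = 0.4343, ΔT' = 1.82/(1−0.4343) = 3.2173 °C.
Change = 3.2173 − 2.5430 = 0.67 °C.

0.67 °C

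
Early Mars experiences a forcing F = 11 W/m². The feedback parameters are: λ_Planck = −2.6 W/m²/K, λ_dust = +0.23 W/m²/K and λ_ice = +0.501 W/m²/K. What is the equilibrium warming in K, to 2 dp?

Net feedback parameter λ = (−2.6) + (+0.23) + (+0.501) = -1.869 W/m²/K.
ΔT = −F/λ = −11/(-1.869) = 5.89 K.

5.89 K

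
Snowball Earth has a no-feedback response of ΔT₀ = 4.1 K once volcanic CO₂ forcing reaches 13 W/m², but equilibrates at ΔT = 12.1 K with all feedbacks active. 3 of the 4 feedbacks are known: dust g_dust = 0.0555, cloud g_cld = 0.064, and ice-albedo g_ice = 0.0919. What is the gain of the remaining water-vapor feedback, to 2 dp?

Amplification A = ΔT/ΔT₀ = 12.1/4.1 = 2.951.
Total gain g = 1 − 1/A = 1 − 1/2.951 = 0.6611.
Known gains sum to 0.0555 + 0.064 + 0.0919 = 0.2114.
g_wv = 0.6611 − 0.2114 = 0.45.

0.45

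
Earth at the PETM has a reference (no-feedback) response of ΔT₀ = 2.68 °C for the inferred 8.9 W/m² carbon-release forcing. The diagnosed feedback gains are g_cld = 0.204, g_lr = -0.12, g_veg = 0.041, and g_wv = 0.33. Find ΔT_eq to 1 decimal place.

4.9 °C

Total gain g = 0.204 − 0.12 + 0.041 + 0.33 = 0.455.
Amplification A = 1/(1 − 0.455) = 1.835.
ΔT = 2.68 × 1.835 = 4.9 °C.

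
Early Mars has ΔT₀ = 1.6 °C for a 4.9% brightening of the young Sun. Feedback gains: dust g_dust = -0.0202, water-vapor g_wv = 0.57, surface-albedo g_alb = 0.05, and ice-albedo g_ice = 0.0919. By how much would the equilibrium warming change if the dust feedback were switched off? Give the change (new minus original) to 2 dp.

0.36 °C

Original: g = 0.6917, ΔT = 1.6/(1−0.6917) = 5.1898 °C.
Without dust: g' = 0.7119, ΔT' = 1.6/(1−0.7119) = 5.5536 °C.
Change = 5.5536 − 5.1898 = 0.36 °C.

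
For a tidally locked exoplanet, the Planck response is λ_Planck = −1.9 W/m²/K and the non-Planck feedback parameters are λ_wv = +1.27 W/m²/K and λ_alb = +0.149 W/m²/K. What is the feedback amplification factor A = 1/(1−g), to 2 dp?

Convert to gains: g_wv = 1.27/1.9 = 0.6684; g_alb = 0.149/1.9 = 0.07842.
Total gain g = 0.74682.
A = 1/(1 − 0.74682) = 3.95.

3.95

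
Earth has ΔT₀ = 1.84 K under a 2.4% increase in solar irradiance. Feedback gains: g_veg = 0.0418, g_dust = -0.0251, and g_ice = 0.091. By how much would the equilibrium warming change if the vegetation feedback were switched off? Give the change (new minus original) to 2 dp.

-0.09 K

Original: g = 0.1077, ΔT = 1.84/(1−0.1077) = 2.0621 K.
Without vegetation: g' = 0.0659, ΔT' = 1.84/(1−0.0659) = 1.9698 K.
Change = 1.9698 − 2.0621 = -0.09 K.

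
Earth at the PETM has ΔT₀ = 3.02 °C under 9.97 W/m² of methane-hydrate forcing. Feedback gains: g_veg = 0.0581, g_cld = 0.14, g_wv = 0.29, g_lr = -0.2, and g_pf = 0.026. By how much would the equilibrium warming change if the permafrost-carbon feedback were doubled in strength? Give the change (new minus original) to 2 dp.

Original: g = 0.3141, ΔT = 3.02/(1−0.3141) = 4.4030 °C.
With doubled permafrost-carbon: g' = 0.3401, ΔT' = 3.02/(1−0.3401) = 4.5765 °C.
Change = 4.5765 − 4.4030 = 0.17 °C.

0.17 °C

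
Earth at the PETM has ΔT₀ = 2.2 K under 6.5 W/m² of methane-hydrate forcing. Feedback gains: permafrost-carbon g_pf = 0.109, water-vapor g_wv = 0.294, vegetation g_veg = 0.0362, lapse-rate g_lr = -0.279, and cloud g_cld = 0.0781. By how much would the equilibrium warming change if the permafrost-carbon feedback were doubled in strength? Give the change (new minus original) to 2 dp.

Original: g = 0.2383, ΔT = 2.2/(1−0.2383) = 2.8883 K.
With doubled permafrost-carbon: g' = 0.3473, ΔT' = 2.2/(1−0.3473) = 3.3706 K.
Change = 3.3706 − 2.8883 = 0.48 K.

0.48 K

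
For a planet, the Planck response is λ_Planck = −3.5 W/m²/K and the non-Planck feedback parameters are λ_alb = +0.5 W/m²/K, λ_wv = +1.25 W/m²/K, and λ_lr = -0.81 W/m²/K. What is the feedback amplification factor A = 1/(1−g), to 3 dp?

Convert to gains: g_alb = 0.5/3.5 = 0.1429; g_wv = 1.25/3.5 = 0.3571; g_lr = -0.81/3.5 = -0.2314.
Total gain g = 0.2686.
A = 1/(1 − 0.2686) = 1.367.

1.367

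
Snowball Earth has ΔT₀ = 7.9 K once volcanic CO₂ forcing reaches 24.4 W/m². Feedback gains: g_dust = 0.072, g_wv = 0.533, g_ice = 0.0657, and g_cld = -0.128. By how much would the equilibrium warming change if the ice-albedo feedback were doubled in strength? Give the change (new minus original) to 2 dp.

Original: g = 0.5427, ΔT = 7.9/(1−0.5427) = 17.2753 K.
With doubled ice-albedo: g' = 0.6084, ΔT' = 7.9/(1−0.6084) = 20.1736 K.
Change = 20.1736 − 17.2753 = 2.90 K.

2.90 K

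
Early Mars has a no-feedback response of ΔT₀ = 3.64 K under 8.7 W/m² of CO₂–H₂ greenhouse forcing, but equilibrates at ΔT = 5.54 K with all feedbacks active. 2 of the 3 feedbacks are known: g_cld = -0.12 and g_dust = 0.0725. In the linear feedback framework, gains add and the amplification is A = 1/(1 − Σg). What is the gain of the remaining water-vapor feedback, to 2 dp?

0.39

Amplification A = ΔT/ΔT₀ = 5.54/3.64 = 1.522.
Total gain g = 1 − 1/A = 1 − 1/1.522 = 0.343.
Known gains sum to -0.12 + 0.0725 = -0.0475.
g_wv = 0.343 + 0.0475 = 0.39.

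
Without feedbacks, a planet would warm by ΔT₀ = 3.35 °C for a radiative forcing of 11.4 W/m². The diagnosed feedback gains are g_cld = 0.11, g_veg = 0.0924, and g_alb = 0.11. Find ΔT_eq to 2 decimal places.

4.87 °C

Total gain g = 0.11 + 0.0924 + 0.11 = 0.3124.
Amplification A = 1/(1 − 0.3124) = 1.454.
ΔT = 3.35 × 1.454 = 4.87 °C.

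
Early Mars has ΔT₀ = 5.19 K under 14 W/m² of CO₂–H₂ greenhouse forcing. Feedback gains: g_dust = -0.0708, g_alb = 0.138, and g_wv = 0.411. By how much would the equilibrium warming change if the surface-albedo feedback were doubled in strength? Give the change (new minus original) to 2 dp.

Original: g = 0.4782, ΔT = 5.19/(1−0.4782) = 9.9463 K.
With doubled surface-albedo: g' = 0.6162, ΔT' = 5.19/(1−0.6162) = 13.5227 K.
Change = 13.5227 − 9.9463 = 3.58 K.

3.58 K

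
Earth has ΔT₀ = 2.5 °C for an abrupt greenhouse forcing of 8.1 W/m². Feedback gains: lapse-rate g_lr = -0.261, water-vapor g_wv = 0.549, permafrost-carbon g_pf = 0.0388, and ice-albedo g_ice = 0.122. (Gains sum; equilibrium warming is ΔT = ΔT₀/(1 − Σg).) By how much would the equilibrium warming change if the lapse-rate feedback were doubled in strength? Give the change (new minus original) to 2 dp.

Original: g = 0.4488, ΔT = 2.5/(1−0.4488) = 4.5356 °C.
With doubled lapse-rate: g' = 0.1878, ΔT' = 2.5/(1−0.1878) = 3.0781 °C.
Change = 3.0781 − 4.5356 = -1.46 °C.

-1.46 °C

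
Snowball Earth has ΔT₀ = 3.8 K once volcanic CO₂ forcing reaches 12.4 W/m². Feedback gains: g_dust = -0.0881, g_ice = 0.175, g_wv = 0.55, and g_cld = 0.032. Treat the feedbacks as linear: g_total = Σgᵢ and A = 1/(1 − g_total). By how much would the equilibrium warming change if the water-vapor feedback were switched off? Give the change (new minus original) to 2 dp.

Original: g = 0.6689, ΔT = 3.8/(1−0.6689) = 11.4769 K.
Without water-vapor: g' = 0.1189, ΔT' = 3.8/(1−0.1189) = 4.3128 K.
Change = 4.3128 − 11.4769 = -7.16 K.

-7.16 K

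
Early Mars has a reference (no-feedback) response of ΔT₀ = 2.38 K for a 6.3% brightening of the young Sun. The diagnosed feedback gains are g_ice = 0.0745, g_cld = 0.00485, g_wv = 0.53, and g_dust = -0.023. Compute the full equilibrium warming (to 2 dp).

Total gain g = 0.0745 + 0.00485 + 0.53 − 0.023 = 0.58635.
Amplification A = 1/(1 − 0.58635) = 2.418.
ΔT = 2.38 × 2.418 = 5.75 K.

5.75 K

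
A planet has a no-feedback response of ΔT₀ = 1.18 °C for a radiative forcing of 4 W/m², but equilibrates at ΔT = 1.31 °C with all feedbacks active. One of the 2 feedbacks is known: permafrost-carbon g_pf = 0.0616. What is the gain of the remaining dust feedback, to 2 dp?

0.04

Amplification A = ΔT/ΔT₀ = 1.31/1.18 = 1.11.
Total gain g = 1 − 1/A = 1 − 1/1.11 = 0.0991.
The known gain is 0.0616.
g_dust = 0.0991 − 0.0616 = 0.04.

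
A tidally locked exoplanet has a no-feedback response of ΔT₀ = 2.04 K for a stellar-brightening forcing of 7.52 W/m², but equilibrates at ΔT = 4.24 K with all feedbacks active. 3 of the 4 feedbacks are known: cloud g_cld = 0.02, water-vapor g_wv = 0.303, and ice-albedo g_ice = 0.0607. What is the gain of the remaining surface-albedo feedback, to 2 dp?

0.14

Amplification A = ΔT/ΔT₀ = 4.24/2.04 = 2.078.
Total gain g = 1 − 1/A = 1 − 1/2.078 = 0.5188.
Known gains sum to 0.02 + 0.303 + 0.0607 = 0.3837.
g_alb = 0.5188 − 0.3837 = 0.14.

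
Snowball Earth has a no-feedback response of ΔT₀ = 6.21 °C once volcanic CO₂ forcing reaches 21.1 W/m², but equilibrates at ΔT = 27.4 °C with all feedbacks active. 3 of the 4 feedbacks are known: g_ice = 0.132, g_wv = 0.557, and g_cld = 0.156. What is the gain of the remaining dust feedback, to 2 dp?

Amplification A = ΔT/ΔT₀ = 27.4/6.21 = 4.412.
Total gain g = 1 − 1/A = 1 − 1/4.412 = 0.7733.
Known gains sum to 0.132 + 0.557 + 0.156 = 0.845.
g_dust = 0.7733 − 0.845 = -0.07.

-0.07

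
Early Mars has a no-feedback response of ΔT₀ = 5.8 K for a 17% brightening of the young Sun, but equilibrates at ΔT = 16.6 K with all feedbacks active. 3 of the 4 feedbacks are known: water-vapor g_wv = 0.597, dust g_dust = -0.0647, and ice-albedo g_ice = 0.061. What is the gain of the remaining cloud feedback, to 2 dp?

0.06

Amplification A = ΔT/ΔT₀ = 16.6/5.8 = 2.862.
Total gain g = 1 − 1/A = 1 − 1/2.862 = 0.6506.
Known gains sum to 0.597 − 0.0647 + 0.061 = 0.5933.
g_cld = 0.6506 − 0.5933 = 0.06.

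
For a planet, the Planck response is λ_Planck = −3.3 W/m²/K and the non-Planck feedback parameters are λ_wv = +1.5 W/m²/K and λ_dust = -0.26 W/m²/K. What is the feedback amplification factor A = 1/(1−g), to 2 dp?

1.60

Convert to gains: g_wv = 1.5/3.3 = 0.4545; g_dust = -0.26/3.3 = -0.07879.
Total gain g = 0.37571.
A = 1/(1 − 0.37571) = 1.60.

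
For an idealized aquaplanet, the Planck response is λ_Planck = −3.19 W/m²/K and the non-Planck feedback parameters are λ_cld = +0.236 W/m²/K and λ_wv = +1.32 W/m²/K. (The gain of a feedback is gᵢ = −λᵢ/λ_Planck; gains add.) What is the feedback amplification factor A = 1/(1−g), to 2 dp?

Convert to gains: g_cld = 0.236/3.19 = 0.07398; g_wv = 1.32/3.19 = 0.4138.
Total gain g = 0.48778.
A = 1/(1 − 0.48778) = 1.95.

1.95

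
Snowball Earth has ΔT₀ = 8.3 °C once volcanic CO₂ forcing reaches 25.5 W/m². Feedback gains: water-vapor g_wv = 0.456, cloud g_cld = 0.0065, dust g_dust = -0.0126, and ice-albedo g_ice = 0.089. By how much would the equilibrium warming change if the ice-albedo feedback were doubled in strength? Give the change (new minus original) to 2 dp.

4.31 °C

Original: g = 0.5389, ΔT = 8.3/(1−0.5389) = 18.0004 °C.
With doubled ice-albedo: g' = 0.6279, ΔT' = 8.3/(1−0.6279) = 22.3058 °C.
Change = 22.3058 − 18.0004 = 4.31 °C.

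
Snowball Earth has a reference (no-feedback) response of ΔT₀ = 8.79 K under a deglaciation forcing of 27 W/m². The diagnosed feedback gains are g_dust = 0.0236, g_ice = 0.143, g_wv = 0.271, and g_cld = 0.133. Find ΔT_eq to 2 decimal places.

Total gain g = 0.0236 + 0.143 + 0.271 + 0.133 = 0.5706.
Amplification A = 1/(1 − 0.5706) = 2.329.
ΔT = 8.79 × 2.329 = 20.47 K.

20.47 K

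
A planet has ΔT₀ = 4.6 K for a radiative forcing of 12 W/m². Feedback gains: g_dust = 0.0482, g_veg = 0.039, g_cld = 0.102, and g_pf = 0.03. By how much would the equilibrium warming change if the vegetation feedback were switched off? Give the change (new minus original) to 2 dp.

Original: g = 0.2192, ΔT = 4.6/(1−0.2192) = 5.8914 K.
Without vegetation: g' = 0.1802, ΔT' = 4.6/(1−0.1802) = 5.6111 K.
Change = 5.6111 − 5.8914 = -0.28 K.

-0.28 K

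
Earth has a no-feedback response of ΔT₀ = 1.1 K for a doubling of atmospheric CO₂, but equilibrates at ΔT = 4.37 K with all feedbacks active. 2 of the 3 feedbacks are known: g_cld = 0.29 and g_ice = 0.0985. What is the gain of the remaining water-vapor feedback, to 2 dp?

Amplification A = ΔT/ΔT₀ = 4.37/1.1 = 3.973.
Total gain g = 1 − 1/A = 1 − 1/3.973 = 0.7483.
Known gains sum to 0.29 + 0.0985 = 0.3885.
g_wv = 0.7483 − 0.3885 = 0.36.

0.36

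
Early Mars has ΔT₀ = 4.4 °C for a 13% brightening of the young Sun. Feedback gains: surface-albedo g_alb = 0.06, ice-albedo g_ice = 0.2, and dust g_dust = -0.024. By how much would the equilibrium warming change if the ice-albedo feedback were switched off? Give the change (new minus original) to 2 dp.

Original: g = 0.236, ΔT = 4.4/(1−0.236) = 5.7592 °C.
Without ice-albedo: g' = 0.036, ΔT' = 4.4/(1−0.036) = 4.5643 °C.
Change = 4.5643 − 5.7592 = -1.19 °C.

-1.19 °C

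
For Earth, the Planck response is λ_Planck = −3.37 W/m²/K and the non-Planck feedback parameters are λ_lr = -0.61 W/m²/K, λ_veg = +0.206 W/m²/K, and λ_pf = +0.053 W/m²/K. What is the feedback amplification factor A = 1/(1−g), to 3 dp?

0.906

Convert to gains: g_lr = -0.61/3.37 = -0.181; g_veg = 0.206/3.37 = 0.06113; g_pf = 0.053/3.37 = 0.01573.
Total gain g = -0.10414.
A = 1/(1 + 0.10414) = 0.906.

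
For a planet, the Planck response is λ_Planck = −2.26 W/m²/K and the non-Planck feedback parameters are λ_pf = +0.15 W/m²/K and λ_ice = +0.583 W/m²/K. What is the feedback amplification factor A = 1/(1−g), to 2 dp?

1.48

Convert to gains: g_pf = 0.15/2.26 = 0.06637; g_ice = 0.583/2.26 = 0.258.
Total gain g = 0.32437.
A = 1/(1 − 0.32437) = 1.48.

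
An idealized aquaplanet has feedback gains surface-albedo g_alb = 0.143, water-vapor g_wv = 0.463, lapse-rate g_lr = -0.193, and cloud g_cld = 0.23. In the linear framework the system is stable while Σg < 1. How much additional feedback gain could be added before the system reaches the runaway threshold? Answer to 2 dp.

0.36

Current total gain = 0.143 + 0.463 − 0.193 + 0.23 = 0.643.
Margin to runaway = 1 − 0.643 = 0.36.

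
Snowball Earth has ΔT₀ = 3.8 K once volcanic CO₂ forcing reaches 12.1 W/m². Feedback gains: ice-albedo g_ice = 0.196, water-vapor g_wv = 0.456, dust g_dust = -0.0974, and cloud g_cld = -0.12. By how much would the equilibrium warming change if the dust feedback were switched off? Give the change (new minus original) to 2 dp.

Original: g = 0.4346, ΔT = 3.8/(1−0.4346) = 6.7209 K.
Without dust: g' = 0.532, ΔT' = 3.8/(1−0.532) = 8.1197 K.
Change = 8.1197 − 6.7209 = 1.40 K.

1.40 K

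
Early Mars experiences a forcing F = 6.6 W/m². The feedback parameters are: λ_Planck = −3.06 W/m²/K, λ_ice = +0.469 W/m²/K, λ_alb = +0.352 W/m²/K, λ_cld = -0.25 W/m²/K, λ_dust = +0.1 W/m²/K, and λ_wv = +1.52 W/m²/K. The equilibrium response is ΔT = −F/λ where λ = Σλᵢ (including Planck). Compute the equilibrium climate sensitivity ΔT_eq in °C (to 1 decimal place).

7.6 °C

Net feedback parameter λ = (−3.06) + (+0.469) + (+0.352) + (-0.25) + (+0.1) + (+1.52) = -0.869 W/m²/K.
ΔT = −F/λ = −6.6/(-0.869) = 7.6 °C.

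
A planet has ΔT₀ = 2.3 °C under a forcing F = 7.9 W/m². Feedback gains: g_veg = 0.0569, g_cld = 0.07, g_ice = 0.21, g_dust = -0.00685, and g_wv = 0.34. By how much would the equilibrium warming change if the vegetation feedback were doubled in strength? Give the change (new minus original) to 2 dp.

Original: g = 0.67005, ΔT = 2.3/(1−0.67005) = 6.9708 °C.
With doubled vegetation: g' = 0.72695, ΔT' = 2.3/(1−0.72695) = 8.4234 °C.
Change = 8.4234 − 6.9708 = 1.45 °C.

1.45 °C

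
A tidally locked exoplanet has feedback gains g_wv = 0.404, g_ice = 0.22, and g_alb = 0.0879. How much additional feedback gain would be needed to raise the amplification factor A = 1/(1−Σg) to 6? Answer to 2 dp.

0.12

Current total gain = 0.7119.
Target gain for A = 6: g* = 1 − 1/6 = 0.8333.
Additional gain needed = 0.8333 − 0.7119 = 0.12.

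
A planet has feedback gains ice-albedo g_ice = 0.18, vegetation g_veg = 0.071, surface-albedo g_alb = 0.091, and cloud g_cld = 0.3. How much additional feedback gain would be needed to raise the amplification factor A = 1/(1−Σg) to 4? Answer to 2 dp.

Current total gain = 0.642.
Target gain for A = 4: g* = 1 − 1/4 = 0.75.
Additional gain needed = 0.75 − 0.642 = 0.11.

0.11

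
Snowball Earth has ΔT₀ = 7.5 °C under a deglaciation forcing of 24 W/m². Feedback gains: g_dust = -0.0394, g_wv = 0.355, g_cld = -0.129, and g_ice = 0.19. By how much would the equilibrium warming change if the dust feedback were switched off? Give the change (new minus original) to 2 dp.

Original: g = 0.3766, ΔT = 7.5/(1−0.3766) = 12.0308 °C.
Without dust: g' = 0.416, ΔT' = 7.5/(1−0.416) = 12.8425 °C.
Change = 12.8425 − 12.0308 = 0.81 °C.

0.81 °C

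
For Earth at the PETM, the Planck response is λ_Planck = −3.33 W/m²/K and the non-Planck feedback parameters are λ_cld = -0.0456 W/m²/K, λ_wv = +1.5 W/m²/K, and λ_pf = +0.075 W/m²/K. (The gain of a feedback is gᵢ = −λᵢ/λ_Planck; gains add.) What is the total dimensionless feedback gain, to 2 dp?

Convert to gains: g_cld = -0.0456/3.33 = -0.01369; g_wv = 1.5/3.33 = 0.4505; g_pf = 0.075/3.33 = 0.02252.
Total gain g = 0.45933.

0.46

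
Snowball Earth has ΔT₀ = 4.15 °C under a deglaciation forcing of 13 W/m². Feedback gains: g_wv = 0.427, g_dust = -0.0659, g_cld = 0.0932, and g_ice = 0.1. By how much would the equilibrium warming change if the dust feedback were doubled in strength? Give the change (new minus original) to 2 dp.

Original: g = 0.5543, ΔT = 4.15/(1−0.5543) = 9.3112 °C.
With doubled dust: g' = 0.4884, ΔT' = 4.15/(1−0.4884) = 8.1118 °C.
Change = 8.1118 − 9.3112 = -1.20 °C.

-1.20 °C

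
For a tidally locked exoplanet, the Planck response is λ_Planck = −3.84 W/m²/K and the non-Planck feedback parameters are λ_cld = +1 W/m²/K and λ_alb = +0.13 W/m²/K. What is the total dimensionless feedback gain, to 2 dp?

Convert to gains: g_cld = 1/3.84 = 0.2604; g_alb = 0.13/3.84 = 0.03385.
Total gain g = 0.29425.

0.29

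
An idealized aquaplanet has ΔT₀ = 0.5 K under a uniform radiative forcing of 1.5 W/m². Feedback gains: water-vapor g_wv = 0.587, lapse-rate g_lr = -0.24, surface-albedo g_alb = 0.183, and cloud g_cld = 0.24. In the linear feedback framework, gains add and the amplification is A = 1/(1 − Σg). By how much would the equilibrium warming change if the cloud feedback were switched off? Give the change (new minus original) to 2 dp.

-1.11 K

Original: g = 0.77, ΔT = 0.5/(1−0.77) = 2.1739 K.
Without cloud: g' = 0.53, ΔT' = 0.5/(1−0.53) = 1.0638 K.
Change = 1.0638 − 2.1739 = -1.11 K.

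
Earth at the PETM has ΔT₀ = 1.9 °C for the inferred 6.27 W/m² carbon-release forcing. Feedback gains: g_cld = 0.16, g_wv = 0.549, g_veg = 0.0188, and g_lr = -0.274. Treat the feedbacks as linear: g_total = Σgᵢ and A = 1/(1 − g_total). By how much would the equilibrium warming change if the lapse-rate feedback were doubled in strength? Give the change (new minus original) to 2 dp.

-1.16 °C

Original: g = 0.4538, ΔT = 1.9/(1−0.4538) = 3.4786 °C.
With doubled lapse-rate: g' = 0.1798, ΔT' = 1.9/(1−0.1798) = 2.3165 °C.
Change = 2.3165 − 3.4786 = -1.16 °C.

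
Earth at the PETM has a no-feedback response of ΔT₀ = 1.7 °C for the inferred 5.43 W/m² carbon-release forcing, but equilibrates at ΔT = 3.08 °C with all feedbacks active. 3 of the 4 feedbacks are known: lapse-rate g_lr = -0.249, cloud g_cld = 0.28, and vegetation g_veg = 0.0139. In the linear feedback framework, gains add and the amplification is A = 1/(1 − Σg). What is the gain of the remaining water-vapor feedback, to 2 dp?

Amplification A = ΔT/ΔT₀ = 3.08/1.7 = 1.812.
Total gain g = 1 − 1/A = 1 − 1/1.812 = 0.4481.
Known gains sum to -0.249 + 0.28 + 0.0139 = 0.0449.
g_wv = 0.4481 − 0.0449 = 0.40.

0.40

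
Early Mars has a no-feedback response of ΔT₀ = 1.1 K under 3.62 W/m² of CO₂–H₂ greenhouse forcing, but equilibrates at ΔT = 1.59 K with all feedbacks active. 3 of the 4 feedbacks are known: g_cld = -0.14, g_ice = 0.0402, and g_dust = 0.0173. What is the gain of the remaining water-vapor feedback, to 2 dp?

0.39

Amplification A = ΔT/ΔT₀ = 1.59/1.1 = 1.445.
Total gain g = 1 − 1/A = 1 − 1/1.445 = 0.308.
Known gains sum to -0.14 + 0.0402 + 0.0173 = -0.0825.
g_wv = 0.308 + 0.0825 = 0.39.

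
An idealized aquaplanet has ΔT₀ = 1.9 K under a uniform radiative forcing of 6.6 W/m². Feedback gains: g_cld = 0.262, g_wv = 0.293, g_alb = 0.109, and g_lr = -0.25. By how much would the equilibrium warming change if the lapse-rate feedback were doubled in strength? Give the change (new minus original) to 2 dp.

-0.97 K

Original: g = 0.414, ΔT = 1.9/(1−0.414) = 3.2423 K.
With doubled lapse-rate: g' = 0.164, ΔT' = 1.9/(1−0.164) = 2.2727 K.
Change = 2.2727 − 3.2423 = -0.97 K.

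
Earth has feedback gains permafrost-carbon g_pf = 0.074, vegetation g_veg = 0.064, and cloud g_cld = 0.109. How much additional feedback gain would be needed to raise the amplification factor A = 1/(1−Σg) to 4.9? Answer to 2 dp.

0.55

Current total gain = 0.247.
Target gain for A = 4.9: g* = 1 − 1/4.9 = 0.7959.
Additional gain needed = 0.7959 − 0.247 = 0.55.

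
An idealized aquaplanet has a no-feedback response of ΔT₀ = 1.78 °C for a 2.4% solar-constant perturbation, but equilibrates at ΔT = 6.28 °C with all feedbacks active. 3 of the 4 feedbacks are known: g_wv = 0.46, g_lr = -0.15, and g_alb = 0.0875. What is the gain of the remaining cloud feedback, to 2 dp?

0.32

Amplification A = ΔT/ΔT₀ = 6.28/1.78 = 3.528.
Total gain g = 1 − 1/A = 1 − 1/3.528 = 0.7166.
Known gains sum to 0.46 − 0.15 + 0.0875 = 0.3975.
g_cld = 0.7166 − 0.3975 = 0.32.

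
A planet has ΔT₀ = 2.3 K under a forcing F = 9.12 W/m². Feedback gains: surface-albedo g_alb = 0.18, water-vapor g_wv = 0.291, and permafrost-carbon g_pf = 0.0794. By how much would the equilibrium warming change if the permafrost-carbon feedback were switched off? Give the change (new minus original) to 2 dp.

-0.77 K

Original: g = 0.5504, ΔT = 2.3/(1−0.5504) = 5.1157 K.
Without permafrost-carbon: g' = 0.471, ΔT' = 2.3/(1−0.471) = 4.3478 K.
Change = 4.3478 − 5.1157 = -0.77 K.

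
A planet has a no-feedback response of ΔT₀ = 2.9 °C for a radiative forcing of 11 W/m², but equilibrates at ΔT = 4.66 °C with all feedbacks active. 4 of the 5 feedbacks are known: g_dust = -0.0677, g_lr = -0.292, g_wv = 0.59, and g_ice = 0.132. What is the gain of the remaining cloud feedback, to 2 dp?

Amplification A = ΔT/ΔT₀ = 4.66/2.9 = 1.607.
Total gain g = 1 − 1/A = 1 − 1/1.607 = 0.3777.
Known gains sum to -0.0677 − 0.292 + 0.59 + 0.132 = 0.3623.
g_cld = 0.3777 − 0.3623 = 0.02.

0.02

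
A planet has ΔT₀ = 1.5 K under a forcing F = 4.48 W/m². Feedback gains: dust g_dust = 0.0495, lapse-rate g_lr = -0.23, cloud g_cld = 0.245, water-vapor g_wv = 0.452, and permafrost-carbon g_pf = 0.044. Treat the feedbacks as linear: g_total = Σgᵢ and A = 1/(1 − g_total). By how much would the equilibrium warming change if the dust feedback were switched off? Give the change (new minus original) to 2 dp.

-0.35 K

Original: g = 0.5605, ΔT = 1.5/(1−0.5605) = 3.4130 K.
Without dust: g' = 0.511, ΔT' = 1.5/(1−0.511) = 3.0675 K.
Change = 3.0675 − 3.4130 = -0.35 K.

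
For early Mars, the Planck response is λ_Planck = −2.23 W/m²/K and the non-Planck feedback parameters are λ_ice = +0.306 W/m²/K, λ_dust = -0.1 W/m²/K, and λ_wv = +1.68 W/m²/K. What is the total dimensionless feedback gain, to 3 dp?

0.846

Convert to gains: g_ice = 0.306/2.23 = 0.1372; g_dust = -0.1/2.23 = -0.04484; g_wv = 1.68/2.23 = 0.7534.
Total gain g = 0.84576.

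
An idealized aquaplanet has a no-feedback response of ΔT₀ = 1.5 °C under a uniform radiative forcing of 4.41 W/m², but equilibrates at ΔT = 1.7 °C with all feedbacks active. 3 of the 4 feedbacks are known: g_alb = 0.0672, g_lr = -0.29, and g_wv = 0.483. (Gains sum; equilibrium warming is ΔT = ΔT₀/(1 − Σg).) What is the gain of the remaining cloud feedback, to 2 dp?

Amplification A = ΔT/ΔT₀ = 1.7/1.5 = 1.133.
Total gain g = 1 − 1/A = 1 − 1/1.133 = 0.1174.
Known gains sum to 0.0672 − 0.29 + 0.483 = 0.2602.
g_cld = 0.1174 − 0.2602 = -0.14.

-0.14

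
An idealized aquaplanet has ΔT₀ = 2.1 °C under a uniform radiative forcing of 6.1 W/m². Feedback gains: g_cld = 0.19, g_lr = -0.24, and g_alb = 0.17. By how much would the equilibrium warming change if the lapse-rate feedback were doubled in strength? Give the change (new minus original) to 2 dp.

Original: g = 0.12, ΔT = 2.1/(1−0.12) = 2.3864 °C.
With doubled lapse-rate: g' = -0.12, ΔT' = 2.1/(1+0.12) = 1.8750 °C.
Change = 1.8750 − 2.3864 = -0.51 °C.

-0.51 °C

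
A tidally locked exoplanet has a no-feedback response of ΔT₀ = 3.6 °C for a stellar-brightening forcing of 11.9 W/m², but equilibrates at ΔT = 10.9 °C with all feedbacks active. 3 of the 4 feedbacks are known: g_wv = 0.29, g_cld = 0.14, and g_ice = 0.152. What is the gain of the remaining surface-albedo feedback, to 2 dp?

0.09

Amplification A = ΔT/ΔT₀ = 10.9/3.6 = 3.028.
Total gain g = 1 − 1/A = 1 − 1/3.028 = 0.6697.
Known gains sum to 0.29 + 0.14 + 0.152 = 0.582.
g_alb = 0.6697 − 0.582 = 0.09.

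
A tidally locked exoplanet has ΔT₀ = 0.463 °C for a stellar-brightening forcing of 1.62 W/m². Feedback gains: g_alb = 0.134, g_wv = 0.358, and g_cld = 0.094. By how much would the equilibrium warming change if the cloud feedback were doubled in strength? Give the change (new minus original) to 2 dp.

Original: g = 0.586, ΔT = 0.463/(1−0.586) = 1.1184 °C.
With doubled cloud: g' = 0.68, ΔT' = 0.463/(1−0.68) = 1.4469 °C.
Change = 1.4469 − 1.1184 = 0.33 °C.

0.33 °C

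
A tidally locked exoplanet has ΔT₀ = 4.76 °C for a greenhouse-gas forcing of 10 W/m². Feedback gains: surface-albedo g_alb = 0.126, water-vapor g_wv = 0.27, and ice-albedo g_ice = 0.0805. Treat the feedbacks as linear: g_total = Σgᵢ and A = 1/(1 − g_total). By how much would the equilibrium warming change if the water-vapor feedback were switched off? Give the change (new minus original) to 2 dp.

-3.09 °C

Original: g = 0.4765, ΔT = 4.76/(1−0.4765) = 9.0926 °C.
Without water-vapor: g' = 0.2065, ΔT' = 4.76/(1−0.2065) = 5.9987 °C.
Change = 5.9987 − 9.0926 = -3.09 °C.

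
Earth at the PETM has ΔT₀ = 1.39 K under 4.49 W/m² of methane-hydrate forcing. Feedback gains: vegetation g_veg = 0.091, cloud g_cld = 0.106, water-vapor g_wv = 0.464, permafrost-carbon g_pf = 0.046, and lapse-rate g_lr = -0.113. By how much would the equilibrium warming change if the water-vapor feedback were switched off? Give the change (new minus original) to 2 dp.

-1.83 K

Original: g = 0.594, ΔT = 1.39/(1−0.594) = 3.4236 K.
Without water-vapor: g' = 0.13, ΔT' = 1.39/(1−0.13) = 1.5977 K.
Change = 1.5977 − 3.4236 = -1.83 K.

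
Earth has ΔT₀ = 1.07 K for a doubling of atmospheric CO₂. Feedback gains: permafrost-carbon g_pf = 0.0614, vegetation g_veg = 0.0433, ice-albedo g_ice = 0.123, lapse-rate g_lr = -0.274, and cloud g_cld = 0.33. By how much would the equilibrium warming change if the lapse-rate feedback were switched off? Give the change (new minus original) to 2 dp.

0.93 K

Original: g = 0.2837, ΔT = 1.07/(1−0.2837) = 1.4938 K.
Without lapse-rate: g' = 0.5577, ΔT' = 1.07/(1−0.5577) = 2.4192 K.
Change = 2.4192 − 1.4938 = 0.93 K.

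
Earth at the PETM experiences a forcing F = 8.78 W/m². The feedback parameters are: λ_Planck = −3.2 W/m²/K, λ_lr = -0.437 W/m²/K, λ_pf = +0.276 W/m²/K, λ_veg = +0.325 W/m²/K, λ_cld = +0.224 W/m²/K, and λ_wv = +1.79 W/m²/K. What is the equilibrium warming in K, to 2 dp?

Net feedback parameter λ = (−3.2) + (-0.437) + (+0.276) + (+0.325) + (+0.224) + (+1.79) = -1.022 W/m²/K.
ΔT = −F/λ = −8.78/(-1.022) = 8.59 K.

8.59 K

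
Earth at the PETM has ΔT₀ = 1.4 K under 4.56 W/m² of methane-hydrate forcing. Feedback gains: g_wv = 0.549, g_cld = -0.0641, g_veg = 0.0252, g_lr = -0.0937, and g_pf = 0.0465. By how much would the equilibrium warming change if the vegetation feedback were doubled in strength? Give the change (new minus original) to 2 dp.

Original: g = 0.4629, ΔT = 1.4/(1−0.4629) = 2.6066 K.
With doubled vegetation: g' = 0.4881, ΔT' = 1.4/(1−0.4881) = 2.7349 K.
Change = 2.7349 − 2.6066 = 0.13 K.

0.13 K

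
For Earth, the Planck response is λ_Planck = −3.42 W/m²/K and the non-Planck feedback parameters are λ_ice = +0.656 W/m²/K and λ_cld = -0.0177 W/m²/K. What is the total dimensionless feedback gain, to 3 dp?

Convert to gains: g_ice = 0.656/3.42 = 0.1918; g_cld = -0.0177/3.42 = -0.005175.
Total gain g = 0.186625.

0.187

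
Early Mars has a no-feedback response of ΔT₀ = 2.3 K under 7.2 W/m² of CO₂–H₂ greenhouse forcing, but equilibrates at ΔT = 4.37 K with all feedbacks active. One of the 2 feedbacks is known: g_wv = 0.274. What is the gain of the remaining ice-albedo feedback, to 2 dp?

Amplification A = ΔT/ΔT₀ = 4.37/2.3 = 1.9.
Total gain g = 1 − 1/A = 1 − 1/1.9 = 0.4737.
The known gain is 0.274.
g_ice = 0.4737 − 0.274 = 0.20.

0.20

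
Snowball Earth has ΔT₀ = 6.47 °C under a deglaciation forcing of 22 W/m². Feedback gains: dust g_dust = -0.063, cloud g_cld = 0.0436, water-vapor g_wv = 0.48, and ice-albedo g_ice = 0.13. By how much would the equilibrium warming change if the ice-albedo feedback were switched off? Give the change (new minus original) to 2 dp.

Original: g = 0.5906, ΔT = 6.47/(1−0.5906) = 15.8036 °C.
Without ice-albedo: g' = 0.4606, ΔT' = 6.47/(1−0.4606) = 11.9948 °C.
Change = 11.9948 − 15.8036 = -3.81 °C.

-3.81 °C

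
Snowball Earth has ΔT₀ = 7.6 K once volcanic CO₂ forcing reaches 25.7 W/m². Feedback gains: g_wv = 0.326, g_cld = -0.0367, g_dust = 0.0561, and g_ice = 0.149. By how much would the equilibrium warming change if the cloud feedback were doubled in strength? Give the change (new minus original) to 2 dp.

Original: g = 0.4944, ΔT = 7.6/(1−0.4944) = 15.0316 K.
With doubled cloud: g' = 0.4577, ΔT' = 7.6/(1−0.4577) = 14.0144 K.
Change = 14.0144 − 15.0316 = -1.02 K.

-1.02 K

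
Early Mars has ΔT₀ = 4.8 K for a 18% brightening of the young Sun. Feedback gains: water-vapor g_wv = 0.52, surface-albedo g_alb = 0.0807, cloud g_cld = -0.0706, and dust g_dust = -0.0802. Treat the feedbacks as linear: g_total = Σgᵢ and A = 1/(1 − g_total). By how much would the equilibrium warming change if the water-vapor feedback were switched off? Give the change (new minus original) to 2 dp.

Original: g = 0.4499, ΔT = 4.8/(1−0.4499) = 8.7257 K.
Without water-vapor: g' = -0.0701, ΔT' = 4.8/(1+0.0701) = 4.4856 K.
Change = 4.4856 − 8.7257 = -4.24 K.

-4.24 K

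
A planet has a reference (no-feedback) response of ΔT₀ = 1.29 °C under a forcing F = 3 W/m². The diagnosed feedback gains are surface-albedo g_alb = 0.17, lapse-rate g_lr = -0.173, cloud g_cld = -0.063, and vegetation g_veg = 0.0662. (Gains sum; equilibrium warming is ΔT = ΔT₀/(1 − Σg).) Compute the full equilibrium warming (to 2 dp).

Total gain g = 0.17 − 0.173 − 0.063 + 0.0662 = 0.0002.
Amplification A = 1/(1 − 0.0002) = 1.
ΔT = 1.29 × 1 = 1.29 °C.

1.29 °C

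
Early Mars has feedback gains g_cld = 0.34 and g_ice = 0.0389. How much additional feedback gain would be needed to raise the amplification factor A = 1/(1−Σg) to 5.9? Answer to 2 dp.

0.45

Current total gain = 0.3789.
Target gain for A = 5.9: g* = 1 − 1/5.9 = 0.8305.
Additional gain needed = 0.8305 − 0.3789 = 0.45.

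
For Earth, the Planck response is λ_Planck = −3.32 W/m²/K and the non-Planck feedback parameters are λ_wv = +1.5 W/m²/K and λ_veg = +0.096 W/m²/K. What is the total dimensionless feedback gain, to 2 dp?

Convert to gains: g_wv = 1.5/3.32 = 0.4518; g_veg = 0.096/3.32 = 0.02892.
Total gain g = 0.48072.

0.48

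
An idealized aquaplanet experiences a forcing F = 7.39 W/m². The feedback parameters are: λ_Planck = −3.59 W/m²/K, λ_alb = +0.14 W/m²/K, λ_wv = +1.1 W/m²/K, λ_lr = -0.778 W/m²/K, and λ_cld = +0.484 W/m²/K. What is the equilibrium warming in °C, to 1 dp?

Net feedback parameter λ = (−3.59) + (+0.14) + (+1.1) + (-0.778) + (+0.484) = -2.644 W/m²/K.
ΔT = −F/λ = −7.39/(-2.644) = 2.8 °C.

2.8 °C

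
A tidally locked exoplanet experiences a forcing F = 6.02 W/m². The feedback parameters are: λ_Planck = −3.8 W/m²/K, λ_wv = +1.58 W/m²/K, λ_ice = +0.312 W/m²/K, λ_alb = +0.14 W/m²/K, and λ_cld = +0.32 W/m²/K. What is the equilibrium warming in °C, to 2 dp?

Net feedback parameter λ = (−3.8) + (+1.58) + (+0.312) + (+0.14) + (+0.32) = -1.448 W/m²/K.
ΔT = −F/λ = −6.02/(-1.448) = 4.16 °C.

4.16 °C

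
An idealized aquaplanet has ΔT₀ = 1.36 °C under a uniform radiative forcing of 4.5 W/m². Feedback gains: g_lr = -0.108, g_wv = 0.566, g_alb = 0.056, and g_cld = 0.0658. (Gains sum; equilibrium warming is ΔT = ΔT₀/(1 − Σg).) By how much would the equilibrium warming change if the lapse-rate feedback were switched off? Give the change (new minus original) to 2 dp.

1.12 °C

Original: g = 0.5798, ΔT = 1.36/(1−0.5798) = 3.2366 °C.
Without lapse-rate: g' = 0.6878, ΔT' = 1.36/(1−0.6878) = 4.3562 °C.
Change = 4.3562 − 3.2366 = 1.12 °C.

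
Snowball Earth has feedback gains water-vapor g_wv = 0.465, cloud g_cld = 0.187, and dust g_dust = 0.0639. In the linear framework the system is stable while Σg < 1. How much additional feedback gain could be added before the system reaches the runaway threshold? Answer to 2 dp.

0.28

Current total gain = 0.465 + 0.187 + 0.0639 = 0.7159.
Margin to runaway = 1 − 0.7159 = 0.28.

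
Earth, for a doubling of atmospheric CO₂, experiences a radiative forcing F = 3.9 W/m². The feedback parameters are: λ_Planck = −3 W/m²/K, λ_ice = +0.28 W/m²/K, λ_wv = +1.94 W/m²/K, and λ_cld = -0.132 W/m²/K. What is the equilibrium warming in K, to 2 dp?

Net feedback parameter λ = (−3) + (+0.28) + (+1.94) + (-0.132) = -0.912 W/m²/K.
ΔT = −F/λ = −3.9/(-0.912) = 4.28 K.

4.28 K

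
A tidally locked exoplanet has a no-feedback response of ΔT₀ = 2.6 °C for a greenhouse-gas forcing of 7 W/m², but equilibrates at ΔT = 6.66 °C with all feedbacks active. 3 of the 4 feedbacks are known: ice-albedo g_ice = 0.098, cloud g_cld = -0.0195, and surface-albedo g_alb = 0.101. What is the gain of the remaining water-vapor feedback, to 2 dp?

Amplification A = ΔT/ΔT₀ = 6.66/2.6 = 2.562.
Total gain g = 1 − 1/A = 1 − 1/2.562 = 0.6097.
Known gains sum to 0.098 − 0.0195 + 0.101 = 0.1795.
g_wv = 0.6097 − 0.1795 = 0.43.

0.43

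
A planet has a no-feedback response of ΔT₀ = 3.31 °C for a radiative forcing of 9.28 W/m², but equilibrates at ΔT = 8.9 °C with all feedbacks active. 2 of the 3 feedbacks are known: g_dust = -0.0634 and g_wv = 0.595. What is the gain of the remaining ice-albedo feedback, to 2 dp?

0.10

Amplification A = ΔT/ΔT₀ = 8.9/3.31 = 2.689.
Total gain g = 1 − 1/A = 1 − 1/2.689 = 0.6281.
Known gains sum to -0.0634 + 0.595 = 0.5316.
g_ice = 0.6281 − 0.5316 = 0.10.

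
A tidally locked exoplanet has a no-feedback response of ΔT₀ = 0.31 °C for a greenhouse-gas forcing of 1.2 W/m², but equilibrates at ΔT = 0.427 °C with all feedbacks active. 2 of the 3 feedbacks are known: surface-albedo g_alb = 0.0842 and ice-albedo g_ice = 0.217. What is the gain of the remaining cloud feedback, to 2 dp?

-0.03

Amplification A = ΔT/ΔT₀ = 0.427/0.31 = 1.377.
Total gain g = 1 − 1/A = 1 − 1/1.377 = 0.2738.
Known gains sum to 0.0842 + 0.217 = 0.3012.
g_cld = 0.2738 − 0.3012 = -0.03.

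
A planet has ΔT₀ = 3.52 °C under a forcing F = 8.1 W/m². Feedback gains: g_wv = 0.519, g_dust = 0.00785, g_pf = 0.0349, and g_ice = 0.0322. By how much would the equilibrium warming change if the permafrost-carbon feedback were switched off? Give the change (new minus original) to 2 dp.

Original: g = 0.59395, ΔT = 3.52/(1−0.59395) = 8.6689 °C.
Without permafrost-carbon: g' = 0.55905, ΔT' = 3.52/(1−0.55905) = 7.9828 °C.
Change = 7.9828 − 8.6689 = -0.69 °C.

-0.69 °C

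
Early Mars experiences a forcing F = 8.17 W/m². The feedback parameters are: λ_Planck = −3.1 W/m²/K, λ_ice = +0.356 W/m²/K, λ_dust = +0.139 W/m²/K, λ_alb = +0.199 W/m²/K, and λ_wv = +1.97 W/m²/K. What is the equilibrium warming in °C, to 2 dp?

18.74 °C

Net feedback parameter λ = (−3.1) + (+0.356) + (+0.139) + (+0.199) + (+1.97) = -0.436 W/m²/K.
ΔT = −F/λ = −8.17/(-0.436) = 18.74 °C.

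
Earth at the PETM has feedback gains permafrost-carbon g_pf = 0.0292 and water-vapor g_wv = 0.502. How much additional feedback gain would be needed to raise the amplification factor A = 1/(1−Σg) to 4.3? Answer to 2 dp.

0.24

Current total gain = 0.5312.
Target gain for A = 4.3: g* = 1 − 1/4.3 = 0.7674.
Additional gain needed = 0.7674 − 0.5312 = 0.24.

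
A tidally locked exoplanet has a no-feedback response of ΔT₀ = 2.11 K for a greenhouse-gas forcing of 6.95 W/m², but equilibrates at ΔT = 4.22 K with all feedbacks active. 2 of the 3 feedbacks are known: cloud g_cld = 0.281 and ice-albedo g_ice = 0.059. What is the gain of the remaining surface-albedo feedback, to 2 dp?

Amplification A = ΔT/ΔT₀ = 4.22/2.11 = 2.
Total gain g = 1 − 1/A = 1 − 1/2 = 0.5.
Known gains sum to 0.281 + 0.059 = 0.34.
g_alb = 0.5 − 0.34 = 0.16.

0.16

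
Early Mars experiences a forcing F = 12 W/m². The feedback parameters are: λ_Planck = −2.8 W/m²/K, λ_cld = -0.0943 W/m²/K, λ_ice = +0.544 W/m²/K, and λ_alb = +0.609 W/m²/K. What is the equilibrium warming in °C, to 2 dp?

6.89 °C

Net feedback parameter λ = (−2.8) + (-0.0943) + (+0.544) + (+0.609) = -1.7413 W/m²/K.
ΔT = −F/λ = −12/(-1.7413) = 6.89 °C.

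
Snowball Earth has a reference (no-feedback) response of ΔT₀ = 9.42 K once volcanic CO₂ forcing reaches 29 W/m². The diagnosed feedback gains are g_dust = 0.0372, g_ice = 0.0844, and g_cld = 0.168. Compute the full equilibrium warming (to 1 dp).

Total gain g = 0.0372 + 0.0844 + 0.168 = 0.2896.
Amplification A = 1/(1 − 0.2896) = 1.408.
ΔT = 9.42 × 1.408 = 13.3 K.

13.3 K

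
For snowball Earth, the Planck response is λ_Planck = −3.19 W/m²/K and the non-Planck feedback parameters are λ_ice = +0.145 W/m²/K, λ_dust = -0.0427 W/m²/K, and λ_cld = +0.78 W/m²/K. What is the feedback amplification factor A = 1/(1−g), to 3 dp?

1.382

Convert to gains: g_ice = 0.145/3.19 = 0.04545; g_dust = -0.0427/3.19 = -0.01339; g_cld = 0.78/3.19 = 0.2445.
Total gain g = 0.27656.
A = 1/(1 − 0.27656) = 1.382.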